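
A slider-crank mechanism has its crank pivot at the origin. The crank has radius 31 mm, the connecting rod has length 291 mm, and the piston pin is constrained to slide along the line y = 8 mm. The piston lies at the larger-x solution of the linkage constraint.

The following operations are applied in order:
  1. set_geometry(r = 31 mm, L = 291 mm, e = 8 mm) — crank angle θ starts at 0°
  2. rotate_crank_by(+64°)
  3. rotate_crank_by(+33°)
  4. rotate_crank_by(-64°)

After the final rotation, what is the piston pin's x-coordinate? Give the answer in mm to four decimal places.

316.8632

set_geometry: r = 31 mm, L = 291 mm, e = 8 mm; θ ← 0°
rotate_crank_by(+64°): θ ← 0° +64° = 64°
rotate_crank_by(+33°): θ ← 64° +33° = 97°
rotate_crank_by(-64°): θ ← 97° -64° = 33°
crank pin P = (r cos θ, r sin θ) = (25.998788, 16.883810)
h = r sin θ − e = 16.883810 − 8 = 8.883810
x = r cos θ + √(L² − h²) = 25.998788 + √(84681.0 − 78.9221) = 25.998788 + 290.864363 = 316.863151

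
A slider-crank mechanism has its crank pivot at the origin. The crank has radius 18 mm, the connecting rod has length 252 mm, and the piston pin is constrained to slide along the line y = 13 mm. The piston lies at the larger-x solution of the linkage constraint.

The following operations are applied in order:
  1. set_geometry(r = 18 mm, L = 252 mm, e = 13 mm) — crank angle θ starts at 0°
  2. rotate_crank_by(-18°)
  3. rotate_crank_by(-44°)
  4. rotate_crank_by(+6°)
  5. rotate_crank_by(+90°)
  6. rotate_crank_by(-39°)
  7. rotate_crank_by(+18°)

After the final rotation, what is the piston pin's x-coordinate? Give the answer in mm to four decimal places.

set_geometry: r = 18 mm, L = 252 mm, e = 13 mm; θ ← 0°
rotate_crank_by(-18°): θ ← 0° -18° = -18°
rotate_crank_by(-44°): θ ← -18° -44° = -62°
rotate_crank_by(+6°): θ ← -62° +6° = -56°
rotate_crank_by(+90°): θ ← -56° +90° = 34°
rotate_crank_by(-39°): θ ← 34° -39° = -5°
rotate_crank_by(+18°): θ ← -5° +18° = 13°
crank pin P = (r cos θ, r sin θ) = (17.538661, 4.049119)
h = r sin θ − e = 4.049119 − 13 = -8.950881
x = r cos θ + √(L² − h²) = 17.538661 + √(63504.0 − 80.1183) = 17.538661 + 251.840985 = 269.379646

269.3796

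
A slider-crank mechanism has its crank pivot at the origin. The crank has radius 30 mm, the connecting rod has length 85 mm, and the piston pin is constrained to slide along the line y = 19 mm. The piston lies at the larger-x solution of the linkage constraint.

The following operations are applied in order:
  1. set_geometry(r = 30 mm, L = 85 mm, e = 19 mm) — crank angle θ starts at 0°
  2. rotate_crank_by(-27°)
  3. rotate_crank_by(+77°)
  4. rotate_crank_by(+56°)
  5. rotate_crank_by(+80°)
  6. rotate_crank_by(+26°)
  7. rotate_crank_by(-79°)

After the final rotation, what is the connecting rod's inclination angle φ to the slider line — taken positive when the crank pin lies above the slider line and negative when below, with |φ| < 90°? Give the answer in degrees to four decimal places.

1.9826

set_geometry: r = 30 mm, L = 85 mm, e = 19 mm; θ ← 0°
rotate_crank_by(-27°): θ ← 0° -27° = -27°
rotate_crank_by(+77°): θ ← -27° +77° = 50°
rotate_crank_by(+56°): θ ← 50° +56° = 106°
rotate_crank_by(+80°): θ ← 106° +80° = 186°
rotate_crank_by(+26°): θ ← 186° +26° = 212°
rotate_crank_by(-79°): θ ← 212° -79° = 133°
crank pin P = (r cos θ, r sin θ) = (-20.459951, 21.940611)
h = r sin θ − e = 21.940611 − 19 = 2.940611
sin φ = h / L = 2.940611 / 85 = 0.03459542
φ = arcsin(0.03459542) = 1.982567°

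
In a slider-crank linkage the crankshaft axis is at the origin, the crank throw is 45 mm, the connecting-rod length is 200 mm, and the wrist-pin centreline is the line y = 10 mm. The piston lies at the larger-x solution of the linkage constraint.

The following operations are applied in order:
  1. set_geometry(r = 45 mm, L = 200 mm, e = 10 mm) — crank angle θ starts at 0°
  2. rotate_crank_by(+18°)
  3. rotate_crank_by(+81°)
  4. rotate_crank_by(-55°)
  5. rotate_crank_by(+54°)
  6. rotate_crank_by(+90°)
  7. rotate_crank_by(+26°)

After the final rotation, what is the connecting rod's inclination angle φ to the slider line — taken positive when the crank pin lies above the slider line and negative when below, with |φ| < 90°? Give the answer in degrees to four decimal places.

set_geometry: r = 45 mm, L = 200 mm, e = 10 mm; θ ← 0°
rotate_crank_by(+18°): θ ← 0° +18° = 18°
rotate_crank_by(+81°): θ ← 18° +81° = 99°
rotate_crank_by(-55°): θ ← 99° -55° = 44°
rotate_crank_by(+54°): θ ← 44° +54° = 98°
rotate_crank_by(+90°): θ ← 98° +90° = 188°
rotate_crank_by(+26°): θ ← 188° +26° = 214°
crank pin P = (r cos θ, r sin θ) = (-37.306691, -25.163681)
h = r sin θ − e = -25.163681 − 10 = -35.163681
sin φ = h / L = -35.163681 / 200 = -0.17581840
φ = arcsin(-0.17581840) = -10.126288°

-10.1263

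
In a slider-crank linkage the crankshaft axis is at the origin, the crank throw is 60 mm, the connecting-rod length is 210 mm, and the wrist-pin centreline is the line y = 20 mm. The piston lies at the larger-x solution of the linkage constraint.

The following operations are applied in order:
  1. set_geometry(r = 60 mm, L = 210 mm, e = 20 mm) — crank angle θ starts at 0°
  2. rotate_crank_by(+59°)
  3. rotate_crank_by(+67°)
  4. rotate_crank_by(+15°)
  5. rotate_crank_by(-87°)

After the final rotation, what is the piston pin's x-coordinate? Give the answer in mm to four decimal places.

243.3186

set_geometry: r = 60 mm, L = 210 mm, e = 20 mm; θ ← 0°
rotate_crank_by(+59°): θ ← 0° +59° = 59°
rotate_crank_by(+67°): θ ← 59° +67° = 126°
rotate_crank_by(+15°): θ ← 126° +15° = 141°
rotate_crank_by(-87°): θ ← 141° -87° = 54°
crank pin P = (r cos θ, r sin θ) = (35.267115, 48.541020)
h = r sin θ − e = 48.541020 − 20 = 28.541020
x = r cos θ + √(L² − h²) = 35.267115 + √(44100.0 − 814.5898) = 35.267115 + 208.051460 = 243.318576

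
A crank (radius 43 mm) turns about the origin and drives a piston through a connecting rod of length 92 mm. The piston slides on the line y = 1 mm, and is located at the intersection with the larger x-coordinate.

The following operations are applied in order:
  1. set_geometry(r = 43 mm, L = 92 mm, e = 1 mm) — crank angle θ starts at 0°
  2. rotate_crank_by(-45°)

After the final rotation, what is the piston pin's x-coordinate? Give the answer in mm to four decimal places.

116.8792

set_geometry: r = 43 mm, L = 92 mm, e = 1 mm; θ ← 0°
rotate_crank_by(-45°): θ ← 0° -45° = -45°
crank pin P = (r cos θ, r sin θ) = (30.405592, -30.405592)
h = r sin θ − e = -30.405592 − 1 = -31.405592
x = r cos θ + √(L² − h²) = 30.405592 + √(8464.0 − 986.3112) = 30.405592 + 86.473631 = 116.879222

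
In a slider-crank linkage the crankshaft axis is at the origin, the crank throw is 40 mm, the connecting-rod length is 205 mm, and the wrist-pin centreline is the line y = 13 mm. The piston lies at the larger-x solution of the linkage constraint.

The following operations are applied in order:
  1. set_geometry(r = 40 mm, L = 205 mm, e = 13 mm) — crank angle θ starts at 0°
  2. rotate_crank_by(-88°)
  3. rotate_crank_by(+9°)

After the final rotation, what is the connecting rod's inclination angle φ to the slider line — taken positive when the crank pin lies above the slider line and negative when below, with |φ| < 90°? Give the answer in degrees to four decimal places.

-14.7707

set_geometry: r = 40 mm, L = 205 mm, e = 13 mm; θ ← 0°
rotate_crank_by(-88°): θ ← 0° -88° = -88°
rotate_crank_by(+9°): θ ← -88° +9° = -79°
crank pin P = (r cos θ, r sin θ) = (7.632360, -39.265087)
h = r sin θ − e = -39.265087 − 13 = -52.265087
sin φ = h / L = -52.265087 / 205 = -0.25495165
φ = arcsin(-0.25495165) = -14.770720°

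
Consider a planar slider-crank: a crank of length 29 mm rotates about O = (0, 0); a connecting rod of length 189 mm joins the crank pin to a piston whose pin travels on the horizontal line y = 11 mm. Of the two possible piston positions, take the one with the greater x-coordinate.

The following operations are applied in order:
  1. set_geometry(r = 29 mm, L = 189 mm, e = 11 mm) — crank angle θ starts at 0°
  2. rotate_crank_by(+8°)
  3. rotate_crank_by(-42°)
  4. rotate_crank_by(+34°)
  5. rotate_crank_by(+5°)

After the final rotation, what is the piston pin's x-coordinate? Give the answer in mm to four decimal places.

set_geometry: r = 29 mm, L = 189 mm, e = 11 mm; θ ← 0°
rotate_crank_by(+8°): θ ← 0° +8° = 8°
rotate_crank_by(-42°): θ ← 8° -42° = -34°
rotate_crank_by(+34°): θ ← -34° +34° = 0°
rotate_crank_by(+5°): θ ← 0° +5° = 5°
crank pin P = (r cos θ, r sin θ) = (28.889646, 2.527517)
h = r sin θ − e = 2.527517 − 11 = -8.472483
x = r cos θ + √(L² − h²) = 28.889646 + √(35721.0 − 71.7830) = 28.889646 + 188.810002 = 217.699649

217.6996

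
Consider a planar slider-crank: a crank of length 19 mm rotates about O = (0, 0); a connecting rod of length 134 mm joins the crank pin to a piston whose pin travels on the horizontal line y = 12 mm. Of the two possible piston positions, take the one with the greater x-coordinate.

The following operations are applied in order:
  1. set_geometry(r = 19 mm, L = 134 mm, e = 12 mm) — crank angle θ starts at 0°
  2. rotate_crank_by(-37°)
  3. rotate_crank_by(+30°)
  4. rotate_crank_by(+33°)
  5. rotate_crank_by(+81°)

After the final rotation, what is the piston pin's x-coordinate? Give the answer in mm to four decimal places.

set_geometry: r = 19 mm, L = 134 mm, e = 12 mm; θ ← 0°
rotate_crank_by(-37°): θ ← 0° -37° = -37°
rotate_crank_by(+30°): θ ← -37° +30° = -7°
rotate_crank_by(+33°): θ ← -7° +33° = 26°
rotate_crank_by(+81°): θ ← 26° +81° = 107°
crank pin P = (r cos θ, r sin θ) = (-5.555062, 18.169790)
h = r sin θ − e = 18.169790 − 12 = 6.169790
x = r cos θ + √(L² − h²) = -5.555062 + √(17956.0 − 38.0663) = -5.555062 + 133.857886 = 128.302824

128.3028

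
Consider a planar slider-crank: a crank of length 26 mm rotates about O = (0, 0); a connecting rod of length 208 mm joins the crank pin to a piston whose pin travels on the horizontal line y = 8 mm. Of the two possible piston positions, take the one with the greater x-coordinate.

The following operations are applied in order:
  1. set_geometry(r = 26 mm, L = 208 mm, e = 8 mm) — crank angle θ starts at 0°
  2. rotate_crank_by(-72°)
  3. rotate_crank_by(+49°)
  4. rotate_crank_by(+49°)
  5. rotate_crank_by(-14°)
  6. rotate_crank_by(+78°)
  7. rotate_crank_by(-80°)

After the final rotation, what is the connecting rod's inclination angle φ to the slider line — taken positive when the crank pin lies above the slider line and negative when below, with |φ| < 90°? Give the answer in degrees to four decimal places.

set_geometry: r = 26 mm, L = 208 mm, e = 8 mm; θ ← 0°
rotate_crank_by(-72°): θ ← 0° -72° = -72°
rotate_crank_by(+49°): θ ← -72° +49° = -23°
rotate_crank_by(+49°): θ ← -23° +49° = 26°
rotate_crank_by(-14°): θ ← 26° -14° = 12°
rotate_crank_by(+78°): θ ← 12° +78° = 90°
rotate_crank_by(-80°): θ ← 90° -80° = 10°
crank pin P = (r cos θ, r sin θ) = (25.605002, 4.514853)
h = r sin θ − e = 4.514853 − 8 = -3.485147
sin φ = h / L = -3.485147 / 208 = -0.01675552
φ = arcsin(-0.01675552) = -0.960065°

-0.9601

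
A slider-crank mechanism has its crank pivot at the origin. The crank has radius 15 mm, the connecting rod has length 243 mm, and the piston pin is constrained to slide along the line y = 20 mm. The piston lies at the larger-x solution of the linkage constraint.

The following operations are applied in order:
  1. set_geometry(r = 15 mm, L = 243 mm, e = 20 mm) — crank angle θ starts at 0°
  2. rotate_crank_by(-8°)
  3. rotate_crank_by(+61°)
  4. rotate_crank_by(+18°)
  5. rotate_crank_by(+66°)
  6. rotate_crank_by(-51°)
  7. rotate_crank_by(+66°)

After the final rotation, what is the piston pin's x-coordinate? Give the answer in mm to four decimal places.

set_geometry: r = 15 mm, L = 243 mm, e = 20 mm; θ ← 0°
rotate_crank_by(-8°): θ ← 0° -8° = -8°
rotate_crank_by(+61°): θ ← -8° +61° = 53°
rotate_crank_by(+18°): θ ← 53° +18° = 71°
rotate_crank_by(+66°): θ ← 71° +66° = 137°
rotate_crank_by(-51°): θ ← 137° -51° = 86°
rotate_crank_by(+66°): θ ← 86° +66° = 152°
crank pin P = (r cos θ, r sin θ) = (-13.244214, 7.042073)
h = r sin θ − e = 7.042073 − 20 = -12.957927
x = r cos θ + √(L² − h²) = -13.244214 + √(59049.0 − 167.9079) = -13.244214 + 242.654265 = 229.410051

229.4101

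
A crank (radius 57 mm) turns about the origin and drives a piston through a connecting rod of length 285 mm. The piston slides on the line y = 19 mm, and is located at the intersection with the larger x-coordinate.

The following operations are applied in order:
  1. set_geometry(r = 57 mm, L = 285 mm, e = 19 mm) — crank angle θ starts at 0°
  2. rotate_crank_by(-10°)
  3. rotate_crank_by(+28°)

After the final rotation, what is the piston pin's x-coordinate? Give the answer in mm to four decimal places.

set_geometry: r = 57 mm, L = 285 mm, e = 19 mm; θ ← 0°
rotate_crank_by(-10°): θ ← 0° -10° = -10°
rotate_crank_by(+28°): θ ← -10° +28° = 18°
crank pin P = (r cos θ, r sin θ) = (54.210221, 17.613969)
h = r sin θ − e = 17.613969 − 19 = -1.386031
x = r cos θ + √(L² − h²) = 54.210221 + √(81225.0 − 1.9211) = 54.210221 + 284.996630 = 339.206851

339.2069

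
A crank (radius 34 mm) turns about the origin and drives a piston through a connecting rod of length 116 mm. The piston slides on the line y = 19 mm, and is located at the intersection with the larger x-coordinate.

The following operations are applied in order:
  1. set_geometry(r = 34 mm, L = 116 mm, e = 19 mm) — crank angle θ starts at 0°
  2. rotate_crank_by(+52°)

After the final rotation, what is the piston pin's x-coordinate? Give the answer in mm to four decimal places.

136.6705

set_geometry: r = 34 mm, L = 116 mm, e = 19 mm; θ ← 0°
rotate_crank_by(+52°): θ ← 0° +52° = 52°
crank pin P = (r cos θ, r sin θ) = (20.932490, 26.792366)
h = r sin θ − e = 26.792366 − 19 = 7.792366
x = r cos θ + √(L² − h²) = 20.932490 + √(13456.0 − 60.7210) = 20.932490 + 115.737976 = 136.670466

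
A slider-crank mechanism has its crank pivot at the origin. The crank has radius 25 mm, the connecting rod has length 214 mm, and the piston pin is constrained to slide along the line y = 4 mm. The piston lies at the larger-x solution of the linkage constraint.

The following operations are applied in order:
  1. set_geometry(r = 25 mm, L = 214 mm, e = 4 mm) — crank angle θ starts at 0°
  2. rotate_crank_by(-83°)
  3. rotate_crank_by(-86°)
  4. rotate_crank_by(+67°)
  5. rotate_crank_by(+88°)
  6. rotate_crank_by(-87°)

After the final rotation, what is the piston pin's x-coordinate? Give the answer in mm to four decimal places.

207.3180

set_geometry: r = 25 mm, L = 214 mm, e = 4 mm; θ ← 0°
rotate_crank_by(-83°): θ ← 0° -83° = -83°
rotate_crank_by(-86°): θ ← -83° -86° = -169°
rotate_crank_by(+67°): θ ← -169° +67° = -102°
rotate_crank_by(+88°): θ ← -102° +88° = -14°
rotate_crank_by(-87°): θ ← -14° -87° = -101°
crank pin P = (r cos θ, r sin θ) = (-4.770225, -24.540680)
h = r sin θ − e = -24.540680 − 4 = -28.540680
x = r cos θ + √(L² − h²) = -4.770225 + √(45796.0 − 814.5704) = -4.770225 + 212.088259 = 207.318034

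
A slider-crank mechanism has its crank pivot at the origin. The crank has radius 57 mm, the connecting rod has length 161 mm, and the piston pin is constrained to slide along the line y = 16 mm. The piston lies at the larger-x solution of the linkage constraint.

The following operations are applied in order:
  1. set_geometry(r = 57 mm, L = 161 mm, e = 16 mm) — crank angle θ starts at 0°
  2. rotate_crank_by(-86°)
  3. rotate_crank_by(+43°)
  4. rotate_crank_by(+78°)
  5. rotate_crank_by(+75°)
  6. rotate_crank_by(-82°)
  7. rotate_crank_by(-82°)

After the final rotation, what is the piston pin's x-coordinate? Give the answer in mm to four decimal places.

set_geometry: r = 57 mm, L = 161 mm, e = 16 mm; θ ← 0°
rotate_crank_by(-86°): θ ← 0° -86° = -86°
rotate_crank_by(+43°): θ ← -86° +43° = -43°
rotate_crank_by(+78°): θ ← -43° +78° = 35°
rotate_crank_by(+75°): θ ← 35° +75° = 110°
rotate_crank_by(-82°): θ ← 110° -82° = 28°
rotate_crank_by(-82°): θ ← 28° -82° = -54°
crank pin P = (r cos θ, r sin θ) = (33.503759, -46.113969)
h = r sin θ − e = -46.113969 − 16 = -62.113969
x = r cos θ + √(L² − h²) = 33.503759 + √(25921.0 − 3858.1451) = 33.503759 + 148.535702 = 182.039462

182.0395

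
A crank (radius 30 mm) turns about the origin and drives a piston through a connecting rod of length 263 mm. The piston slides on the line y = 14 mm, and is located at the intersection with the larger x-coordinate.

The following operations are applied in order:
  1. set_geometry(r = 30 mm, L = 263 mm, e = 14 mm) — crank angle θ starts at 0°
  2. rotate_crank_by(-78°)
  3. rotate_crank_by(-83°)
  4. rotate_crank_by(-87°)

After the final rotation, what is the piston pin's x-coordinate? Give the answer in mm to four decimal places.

set_geometry: r = 30 mm, L = 263 mm, e = 14 mm; θ ← 0°
rotate_crank_by(-78°): θ ← 0° -78° = -78°
rotate_crank_by(-83°): θ ← -78° -83° = -161°
rotate_crank_by(-87°): θ ← -161° -87° = -248°
crank pin P = (r cos θ, r sin θ) = (-11.238198, 27.815516)
h = r sin θ − e = 27.815516 − 14 = 13.815516
x = r cos θ + √(L² − h²) = -11.238198 + √(69169.0 − 190.8685) = -11.238198 + 262.636882 = 251.398684

251.3987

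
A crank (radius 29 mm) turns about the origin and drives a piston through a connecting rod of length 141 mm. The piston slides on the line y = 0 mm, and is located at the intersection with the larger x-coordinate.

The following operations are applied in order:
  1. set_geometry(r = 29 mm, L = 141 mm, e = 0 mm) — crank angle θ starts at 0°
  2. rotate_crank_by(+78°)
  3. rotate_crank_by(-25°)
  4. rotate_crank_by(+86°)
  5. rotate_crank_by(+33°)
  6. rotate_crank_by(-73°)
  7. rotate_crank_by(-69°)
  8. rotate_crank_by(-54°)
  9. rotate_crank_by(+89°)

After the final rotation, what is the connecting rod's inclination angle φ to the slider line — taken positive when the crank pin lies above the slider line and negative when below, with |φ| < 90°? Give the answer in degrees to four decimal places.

10.7430

set_geometry: r = 29 mm, L = 141 mm, e = 0 mm; θ ← 0°
rotate_crank_by(+78°): θ ← 0° +78° = 78°
rotate_crank_by(-25°): θ ← 78° -25° = 53°
rotate_crank_by(+86°): θ ← 53° +86° = 139°
rotate_crank_by(+33°): θ ← 139° +33° = 172°
rotate_crank_by(-73°): θ ← 172° -73° = 99°
rotate_crank_by(-69°): θ ← 99° -69° = 30°
rotate_crank_by(-54°): θ ← 30° -54° = -24°
rotate_crank_by(+89°): θ ← -24° +89° = 65°
crank pin P = (r cos θ, r sin θ) = (12.255930, 26.282926)
h = r sin θ − e = 26.282926 − 0 = 26.282926
sin φ = h / L = 26.282926 / 141 = 0.18640373
φ = arcsin(0.18640373) = 10.742984°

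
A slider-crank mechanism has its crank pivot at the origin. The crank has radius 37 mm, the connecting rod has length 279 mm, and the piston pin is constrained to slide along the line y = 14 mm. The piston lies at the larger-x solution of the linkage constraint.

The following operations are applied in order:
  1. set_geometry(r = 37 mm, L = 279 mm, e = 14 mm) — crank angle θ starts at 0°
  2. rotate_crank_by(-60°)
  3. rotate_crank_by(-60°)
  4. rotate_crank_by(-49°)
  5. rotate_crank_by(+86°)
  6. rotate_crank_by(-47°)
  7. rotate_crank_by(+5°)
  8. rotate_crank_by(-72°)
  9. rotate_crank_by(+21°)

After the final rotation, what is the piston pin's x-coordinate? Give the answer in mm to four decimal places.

set_geometry: r = 37 mm, L = 279 mm, e = 14 mm; θ ← 0°
rotate_crank_by(-60°): θ ← 0° -60° = -60°
rotate_crank_by(-60°): θ ← -60° -60° = -120°
rotate_crank_by(-49°): θ ← -120° -49° = -169°
rotate_crank_by(+86°): θ ← -169° +86° = -83°
rotate_crank_by(-47°): θ ← -83° -47° = -130°
rotate_crank_by(+5°): θ ← -130° +5° = -125°
rotate_crank_by(-72°): θ ← -125° -72° = -197°
rotate_crank_by(+21°): θ ← -197° +21° = -176°
crank pin P = (r cos θ, r sin θ) = (-36.909870, -2.580990)
h = r sin θ − e = -2.580990 − 14 = -16.580990
x = r cos θ + √(L² − h²) = -36.909870 + √(77841.0 − 274.9292) = -36.909870 + 278.506859 = 241.596990

241.5970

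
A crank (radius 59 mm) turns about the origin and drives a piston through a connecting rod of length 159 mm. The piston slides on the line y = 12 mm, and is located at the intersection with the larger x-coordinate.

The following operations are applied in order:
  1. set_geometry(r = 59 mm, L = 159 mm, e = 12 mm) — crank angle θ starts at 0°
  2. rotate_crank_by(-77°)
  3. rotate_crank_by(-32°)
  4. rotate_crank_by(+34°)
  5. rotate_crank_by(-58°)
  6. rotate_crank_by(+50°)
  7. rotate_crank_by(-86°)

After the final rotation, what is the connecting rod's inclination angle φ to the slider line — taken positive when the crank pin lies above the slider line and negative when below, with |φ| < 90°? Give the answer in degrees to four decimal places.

-8.4111

set_geometry: r = 59 mm, L = 159 mm, e = 12 mm; θ ← 0°
rotate_crank_by(-77°): θ ← 0° -77° = -77°
rotate_crank_by(-32°): θ ← -77° -32° = -109°
rotate_crank_by(+34°): θ ← -109° +34° = -75°
rotate_crank_by(-58°): θ ← -75° -58° = -133°
rotate_crank_by(+50°): θ ← -133° +50° = -83°
rotate_crank_by(-86°): θ ← -83° -86° = -169°
crank pin P = (r cos θ, r sin θ) = (-57.916004, -11.257731)
h = r sin θ − e = -11.257731 − 12 = -23.257731
sin φ = h / L = -23.257731 / 159 = -0.14627504
φ = arcsin(-0.14627504) = -8.411121°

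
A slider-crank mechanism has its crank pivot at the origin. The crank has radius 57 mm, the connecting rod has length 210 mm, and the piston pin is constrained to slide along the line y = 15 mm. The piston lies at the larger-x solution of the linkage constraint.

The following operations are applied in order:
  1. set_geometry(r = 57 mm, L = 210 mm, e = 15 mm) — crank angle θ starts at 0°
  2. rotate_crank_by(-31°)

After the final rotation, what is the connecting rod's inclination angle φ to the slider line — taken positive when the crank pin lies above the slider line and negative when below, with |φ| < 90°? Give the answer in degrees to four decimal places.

set_geometry: r = 57 mm, L = 210 mm, e = 15 mm; θ ← 0°
rotate_crank_by(-31°): θ ← 0° -31° = -31°
crank pin P = (r cos θ, r sin θ) = (48.858536, -29.357170)
h = r sin θ − e = -29.357170 − 15 = -44.357170
sin φ = h / L = -44.357170 / 210 = -0.21122462
φ = arcsin(-0.21122462) = -12.194128°

-12.1941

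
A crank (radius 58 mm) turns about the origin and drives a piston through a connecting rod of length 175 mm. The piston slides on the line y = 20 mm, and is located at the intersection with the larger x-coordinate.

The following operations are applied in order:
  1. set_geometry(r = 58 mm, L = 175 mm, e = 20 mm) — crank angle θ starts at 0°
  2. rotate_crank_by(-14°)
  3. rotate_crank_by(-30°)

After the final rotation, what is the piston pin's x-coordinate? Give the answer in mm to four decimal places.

206.0083

set_geometry: r = 58 mm, L = 175 mm, e = 20 mm; θ ← 0°
rotate_crank_by(-14°): θ ← 0° -14° = -14°
rotate_crank_by(-30°): θ ← -14° -30° = -44°
crank pin P = (r cos θ, r sin θ) = (41.721708, -40.290185)
h = r sin θ − e = -40.290185 − 20 = -60.290185
x = r cos θ + √(L² − h²) = 41.721708 + √(30625.0 − 3634.9065) = 41.721708 + 164.286620 = 206.008328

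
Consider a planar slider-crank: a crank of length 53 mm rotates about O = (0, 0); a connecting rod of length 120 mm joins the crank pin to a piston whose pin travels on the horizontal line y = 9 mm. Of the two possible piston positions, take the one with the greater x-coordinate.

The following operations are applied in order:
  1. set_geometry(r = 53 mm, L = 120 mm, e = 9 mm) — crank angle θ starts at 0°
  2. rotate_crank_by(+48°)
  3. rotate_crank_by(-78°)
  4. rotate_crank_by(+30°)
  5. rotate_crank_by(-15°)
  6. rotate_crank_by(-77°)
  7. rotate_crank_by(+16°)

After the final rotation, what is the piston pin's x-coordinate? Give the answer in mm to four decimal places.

set_geometry: r = 53 mm, L = 120 mm, e = 9 mm; θ ← 0°
rotate_crank_by(+48°): θ ← 0° +48° = 48°
rotate_crank_by(-78°): θ ← 48° -78° = -30°
rotate_crank_by(+30°): θ ← -30° +30° = 0°
rotate_crank_by(-15°): θ ← 0° -15° = -15°
rotate_crank_by(-77°): θ ← -15° -77° = -92°
rotate_crank_by(+16°): θ ← -92° +16° = -76°
crank pin P = (r cos θ, r sin θ) = (12.821860, -51.425673)
h = r sin θ − e = -51.425673 − 9 = -60.425673
x = r cos θ + √(L² − h²) = 12.821860 + √(14400.0 − 3651.2620) = 12.821860 + 103.676121 = 116.497981

116.4980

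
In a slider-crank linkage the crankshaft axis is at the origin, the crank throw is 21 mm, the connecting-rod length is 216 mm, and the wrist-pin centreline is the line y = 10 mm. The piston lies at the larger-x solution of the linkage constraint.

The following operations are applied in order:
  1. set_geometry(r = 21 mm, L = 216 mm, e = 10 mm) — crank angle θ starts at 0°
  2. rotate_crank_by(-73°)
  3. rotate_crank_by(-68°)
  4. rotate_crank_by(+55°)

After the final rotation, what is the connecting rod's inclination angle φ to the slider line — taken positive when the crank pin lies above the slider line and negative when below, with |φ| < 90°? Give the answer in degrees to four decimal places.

-8.2378

set_geometry: r = 21 mm, L = 216 mm, e = 10 mm; θ ← 0°
rotate_crank_by(-73°): θ ← 0° -73° = -73°
rotate_crank_by(-68°): θ ← -73° -68° = -141°
rotate_crank_by(+55°): θ ← -141° +55° = -86°
crank pin P = (r cos θ, r sin θ) = (1.464886, -20.948845)
h = r sin θ − e = -20.948845 − 10 = -30.948845
sin φ = h / L = -30.948845 / 216 = -0.14328169
φ = arcsin(-0.14328169) = -8.237788°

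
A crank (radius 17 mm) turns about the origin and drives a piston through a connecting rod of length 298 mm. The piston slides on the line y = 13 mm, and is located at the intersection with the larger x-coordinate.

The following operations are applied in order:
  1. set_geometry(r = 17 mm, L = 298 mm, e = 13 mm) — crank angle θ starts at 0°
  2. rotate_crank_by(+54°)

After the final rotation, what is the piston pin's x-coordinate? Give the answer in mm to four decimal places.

307.9914

set_geometry: r = 17 mm, L = 298 mm, e = 13 mm; θ ← 0°
rotate_crank_by(+54°): θ ← 0° +54° = 54°
crank pin P = (r cos θ, r sin θ) = (9.992349, 13.753289)
h = r sin θ − e = 13.753289 − 13 = 0.753289
x = r cos θ + √(L² − h²) = 9.992349 + √(88804.0 − 0.5674) = 9.992349 + 297.999048 = 307.991397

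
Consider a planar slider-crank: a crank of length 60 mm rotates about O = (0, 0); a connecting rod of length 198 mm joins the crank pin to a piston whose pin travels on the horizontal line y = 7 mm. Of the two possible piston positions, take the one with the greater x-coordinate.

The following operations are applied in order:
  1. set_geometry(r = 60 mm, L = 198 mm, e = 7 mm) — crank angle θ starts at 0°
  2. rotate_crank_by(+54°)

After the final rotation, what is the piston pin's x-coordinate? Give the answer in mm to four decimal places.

228.8604

set_geometry: r = 60 mm, L = 198 mm, e = 7 mm; θ ← 0°
rotate_crank_by(+54°): θ ← 0° +54° = 54°
crank pin P = (r cos θ, r sin θ) = (35.267115, 48.541020)
h = r sin θ − e = 48.541020 − 7 = 41.541020
x = r cos θ + √(L² − h²) = 35.267115 + √(39204.0 − 1725.6563) = 35.267115 + 193.593243 = 228.860358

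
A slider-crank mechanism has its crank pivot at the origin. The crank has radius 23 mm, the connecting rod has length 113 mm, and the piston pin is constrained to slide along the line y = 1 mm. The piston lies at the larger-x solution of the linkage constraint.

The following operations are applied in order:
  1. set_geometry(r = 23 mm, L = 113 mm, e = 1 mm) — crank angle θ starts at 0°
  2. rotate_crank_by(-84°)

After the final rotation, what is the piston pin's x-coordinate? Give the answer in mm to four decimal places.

set_geometry: r = 23 mm, L = 113 mm, e = 1 mm; θ ← 0°
rotate_crank_by(-84°): θ ← 0° -84° = -84°
crank pin P = (r cos θ, r sin θ) = (2.404155, -22.874004)
h = r sin θ − e = -22.874004 − 1 = -23.874004
x = r cos θ + √(L² − h²) = 2.404155 + √(12769.0 − 569.9680) = 2.404155 + 110.449228 = 112.853383

112.8534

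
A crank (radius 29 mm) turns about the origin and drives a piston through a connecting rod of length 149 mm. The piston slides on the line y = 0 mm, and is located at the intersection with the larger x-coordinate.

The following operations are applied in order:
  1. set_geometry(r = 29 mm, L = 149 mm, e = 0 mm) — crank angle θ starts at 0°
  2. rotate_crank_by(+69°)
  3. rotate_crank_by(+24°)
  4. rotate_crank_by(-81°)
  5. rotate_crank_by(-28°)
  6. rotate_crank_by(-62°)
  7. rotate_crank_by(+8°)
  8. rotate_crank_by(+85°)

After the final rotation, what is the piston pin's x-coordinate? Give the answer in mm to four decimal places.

176.8227

set_geometry: r = 29 mm, L = 149 mm, e = 0 mm; θ ← 0°
rotate_crank_by(+69°): θ ← 0° +69° = 69°
rotate_crank_by(+24°): θ ← 69° +24° = 93°
rotate_crank_by(-81°): θ ← 93° -81° = 12°
rotate_crank_by(-28°): θ ← 12° -28° = -16°
rotate_crank_by(-62°): θ ← -16° -62° = -78°
rotate_crank_by(+8°): θ ← -78° +8° = -70°
rotate_crank_by(+85°): θ ← -70° +85° = 15°
crank pin P = (r cos θ, r sin θ) = (28.011849, 7.505752)
h = r sin θ − e = 7.505752 − 0 = 7.505752
x = r cos θ + √(L² − h²) = 28.011849 + √(22201.0 − 56.3363) = 28.011849 + 148.810832 = 176.822681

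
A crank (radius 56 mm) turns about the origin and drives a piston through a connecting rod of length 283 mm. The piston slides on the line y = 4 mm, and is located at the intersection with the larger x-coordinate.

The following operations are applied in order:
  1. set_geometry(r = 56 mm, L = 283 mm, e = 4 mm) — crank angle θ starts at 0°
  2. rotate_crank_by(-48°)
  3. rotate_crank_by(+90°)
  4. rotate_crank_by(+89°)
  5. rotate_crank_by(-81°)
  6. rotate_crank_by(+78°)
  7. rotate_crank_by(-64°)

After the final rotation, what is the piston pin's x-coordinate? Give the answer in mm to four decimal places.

303.7303

set_geometry: r = 56 mm, L = 283 mm, e = 4 mm; θ ← 0°
rotate_crank_by(-48°): θ ← 0° -48° = -48°
rotate_crank_by(+90°): θ ← -48° +90° = 42°
rotate_crank_by(+89°): θ ← 42° +89° = 131°
rotate_crank_by(-81°): θ ← 131° -81° = 50°
rotate_crank_by(+78°): θ ← 50° +78° = 128°
rotate_crank_by(-64°): θ ← 128° -64° = 64°
crank pin P = (r cos θ, r sin θ) = (24.548784, 50.332467)
h = r sin θ − e = 50.332467 − 4 = 46.332467
x = r cos θ + √(L² − h²) = 24.548784 + √(80089.0 − 2146.6975) = 24.548784 + 279.181487 = 303.730271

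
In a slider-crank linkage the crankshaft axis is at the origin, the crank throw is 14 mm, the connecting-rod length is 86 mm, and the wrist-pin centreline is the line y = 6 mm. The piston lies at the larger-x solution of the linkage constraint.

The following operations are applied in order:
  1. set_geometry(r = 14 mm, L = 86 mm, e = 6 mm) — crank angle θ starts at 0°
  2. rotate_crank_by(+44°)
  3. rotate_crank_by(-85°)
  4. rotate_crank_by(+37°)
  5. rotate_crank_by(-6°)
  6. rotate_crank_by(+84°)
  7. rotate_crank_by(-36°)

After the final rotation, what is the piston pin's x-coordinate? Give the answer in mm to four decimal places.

96.9923

set_geometry: r = 14 mm, L = 86 mm, e = 6 mm; θ ← 0°
rotate_crank_by(+44°): θ ← 0° +44° = 44°
rotate_crank_by(-85°): θ ← 44° -85° = -41°
rotate_crank_by(+37°): θ ← -41° +37° = -4°
rotate_crank_by(-6°): θ ← -4° -6° = -10°
rotate_crank_by(+84°): θ ← -10° +84° = 74°
rotate_crank_by(-36°): θ ← 74° -36° = 38°
crank pin P = (r cos θ, r sin θ) = (11.032151, 8.619261)
h = r sin θ − e = 8.619261 − 6 = 2.619261
x = r cos θ + √(L² − h²) = 11.032151 + √(7396.0 − 6.8605) = 11.032151 + 85.960104 = 96.992255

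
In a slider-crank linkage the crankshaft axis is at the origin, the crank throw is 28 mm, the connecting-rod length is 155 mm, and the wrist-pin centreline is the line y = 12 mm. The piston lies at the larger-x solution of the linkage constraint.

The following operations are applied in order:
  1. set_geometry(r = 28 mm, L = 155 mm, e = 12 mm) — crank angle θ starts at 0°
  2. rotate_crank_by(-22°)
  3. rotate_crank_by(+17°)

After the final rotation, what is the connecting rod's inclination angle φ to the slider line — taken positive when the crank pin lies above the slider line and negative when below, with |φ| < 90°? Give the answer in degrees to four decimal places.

-5.3456

set_geometry: r = 28 mm, L = 155 mm, e = 12 mm; θ ← 0°
rotate_crank_by(-22°): θ ← 0° -22° = -22°
rotate_crank_by(+17°): θ ← -22° +17° = -5°
crank pin P = (r cos θ, r sin θ) = (27.893452, -2.440361)
h = r sin θ − e = -2.440361 − 12 = -14.440361
sin φ = h / L = -14.440361 / 155 = -0.09316362
φ = arcsin(-0.09316362) = -5.345634°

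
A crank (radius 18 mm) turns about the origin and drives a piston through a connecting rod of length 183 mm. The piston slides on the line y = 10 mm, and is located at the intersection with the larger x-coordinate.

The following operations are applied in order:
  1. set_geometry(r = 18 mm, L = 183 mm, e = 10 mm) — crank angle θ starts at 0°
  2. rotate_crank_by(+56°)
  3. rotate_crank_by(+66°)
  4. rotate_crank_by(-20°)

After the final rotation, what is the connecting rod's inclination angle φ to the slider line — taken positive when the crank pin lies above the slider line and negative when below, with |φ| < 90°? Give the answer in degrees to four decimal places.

set_geometry: r = 18 mm, L = 183 mm, e = 10 mm; θ ← 0°
rotate_crank_by(+56°): θ ← 0° +56° = 56°
rotate_crank_by(+66°): θ ← 56° +66° = 122°
rotate_crank_by(-20°): θ ← 122° -20° = 102°
crank pin P = (r cos θ, r sin θ) = (-3.742410, 17.606657)
h = r sin θ − e = 17.606657 − 10 = 7.606657
sin φ = h / L = 7.606657 / 183 = 0.04156643
φ = arcsin(0.04156643) = 2.382267°

2.3823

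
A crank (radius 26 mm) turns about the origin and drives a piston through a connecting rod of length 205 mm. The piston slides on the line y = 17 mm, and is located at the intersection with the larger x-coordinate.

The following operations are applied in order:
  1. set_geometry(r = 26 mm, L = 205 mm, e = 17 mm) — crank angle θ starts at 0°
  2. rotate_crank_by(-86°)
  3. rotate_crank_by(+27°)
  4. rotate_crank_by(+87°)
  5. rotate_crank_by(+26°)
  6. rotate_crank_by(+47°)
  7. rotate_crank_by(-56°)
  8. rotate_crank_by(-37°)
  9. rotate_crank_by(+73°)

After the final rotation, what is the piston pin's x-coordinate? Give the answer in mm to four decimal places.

set_geometry: r = 26 mm, L = 205 mm, e = 17 mm; θ ← 0°
rotate_crank_by(-86°): θ ← 0° -86° = -86°
rotate_crank_by(+27°): θ ← -86° +27° = -59°
rotate_crank_by(+87°): θ ← -59° +87° = 28°
rotate_crank_by(+26°): θ ← 28° +26° = 54°
rotate_crank_by(+47°): θ ← 54° +47° = 101°
rotate_crank_by(-56°): θ ← 101° -56° = 45°
rotate_crank_by(-37°): θ ← 45° -37° = 8°
rotate_crank_by(+73°): θ ← 8° +73° = 81°
crank pin P = (r cos θ, r sin θ) = (4.067296, 25.679897)
h = r sin θ − e = 25.679897 − 17 = 8.679897
x = r cos θ + √(L² − h²) = 4.067296 + √(42025.0 − 75.3406) = 4.067296 + 204.816160 = 208.883456

208.8835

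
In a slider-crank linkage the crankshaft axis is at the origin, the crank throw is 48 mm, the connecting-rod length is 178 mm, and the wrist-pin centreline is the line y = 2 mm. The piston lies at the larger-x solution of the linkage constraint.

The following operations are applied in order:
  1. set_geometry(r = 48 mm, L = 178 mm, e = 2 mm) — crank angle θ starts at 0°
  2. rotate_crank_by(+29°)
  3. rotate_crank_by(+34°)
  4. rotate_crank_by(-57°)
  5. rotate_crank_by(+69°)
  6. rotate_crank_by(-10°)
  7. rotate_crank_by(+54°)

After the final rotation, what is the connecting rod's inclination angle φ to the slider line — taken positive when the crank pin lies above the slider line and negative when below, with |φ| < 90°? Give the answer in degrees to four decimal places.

set_geometry: r = 48 mm, L = 178 mm, e = 2 mm; θ ← 0°
rotate_crank_by(+29°): θ ← 0° +29° = 29°
rotate_crank_by(+34°): θ ← 29° +34° = 63°
rotate_crank_by(-57°): θ ← 63° -57° = 6°
rotate_crank_by(+69°): θ ← 6° +69° = 75°
rotate_crank_by(-10°): θ ← 75° -10° = 65°
rotate_crank_by(+54°): θ ← 65° +54° = 119°
crank pin P = (r cos θ, r sin θ) = (-23.270862, 41.981746)
h = r sin θ − e = 41.981746 − 2 = 39.981746
sin φ = h / L = 39.981746 / 178 = 0.22461655
φ = arcsin(0.22461655) = 12.980331°

12.9803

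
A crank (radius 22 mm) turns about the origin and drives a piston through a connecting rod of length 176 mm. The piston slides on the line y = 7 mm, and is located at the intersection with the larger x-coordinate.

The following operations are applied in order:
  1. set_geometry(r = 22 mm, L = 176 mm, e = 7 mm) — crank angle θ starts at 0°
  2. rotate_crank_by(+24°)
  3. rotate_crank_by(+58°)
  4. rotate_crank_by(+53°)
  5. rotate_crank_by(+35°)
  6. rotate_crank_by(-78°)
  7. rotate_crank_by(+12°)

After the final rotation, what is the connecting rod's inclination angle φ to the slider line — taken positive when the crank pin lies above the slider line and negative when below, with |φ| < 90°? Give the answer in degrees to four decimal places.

4.6756

set_geometry: r = 22 mm, L = 176 mm, e = 7 mm; θ ← 0°
rotate_crank_by(+24°): θ ← 0° +24° = 24°
rotate_crank_by(+58°): θ ← 24° +58° = 82°
rotate_crank_by(+53°): θ ← 82° +53° = 135°
rotate_crank_by(+35°): θ ← 135° +35° = 170°
rotate_crank_by(-78°): θ ← 170° -78° = 92°
rotate_crank_by(+12°): θ ← 92° +12° = 104°
crank pin P = (r cos θ, r sin θ) = (-5.322282, 21.346506)
h = r sin θ − e = 21.346506 − 7 = 14.346506
sin φ = h / L = 14.346506 / 176 = 0.08151424
φ = arcsin(0.08151424) = 4.675610°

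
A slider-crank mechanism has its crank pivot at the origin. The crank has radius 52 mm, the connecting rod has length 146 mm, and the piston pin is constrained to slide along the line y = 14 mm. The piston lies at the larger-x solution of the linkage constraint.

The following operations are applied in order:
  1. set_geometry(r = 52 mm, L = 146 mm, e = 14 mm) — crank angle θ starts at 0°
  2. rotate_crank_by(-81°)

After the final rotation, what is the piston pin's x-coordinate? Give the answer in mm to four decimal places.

138.6876

set_geometry: r = 52 mm, L = 146 mm, e = 14 mm; θ ← 0°
rotate_crank_by(-81°): θ ← 0° -81° = -81°
crank pin P = (r cos θ, r sin θ) = (8.134592, -51.359794)
h = r sin θ − e = -51.359794 − 14 = -65.359794
x = r cos θ + √(L² − h²) = 8.134592 + √(21316.0 − 4271.9026) = 8.134592 + 130.553044 = 138.687636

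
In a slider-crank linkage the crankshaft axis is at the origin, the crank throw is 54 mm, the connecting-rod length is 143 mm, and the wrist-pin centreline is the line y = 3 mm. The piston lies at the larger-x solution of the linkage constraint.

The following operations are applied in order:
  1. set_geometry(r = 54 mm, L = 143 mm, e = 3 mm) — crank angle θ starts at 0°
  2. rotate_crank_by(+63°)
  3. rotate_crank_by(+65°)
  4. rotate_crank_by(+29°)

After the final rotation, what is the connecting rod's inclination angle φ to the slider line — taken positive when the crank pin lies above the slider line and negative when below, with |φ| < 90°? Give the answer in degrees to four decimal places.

set_geometry: r = 54 mm, L = 143 mm, e = 3 mm; θ ← 0°
rotate_crank_by(+63°): θ ← 0° +63° = 63°
rotate_crank_by(+65°): θ ← 63° +65° = 128°
rotate_crank_by(+29°): θ ← 128° +29° = 157°
crank pin P = (r cos θ, r sin θ) = (-49.707262, 21.099481)
h = r sin θ − e = 21.099481 − 3 = 18.099481
sin φ = h / L = 18.099481 / 143 = 0.12656980
φ = arcsin(0.12656980) = 7.271419°

7.2714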